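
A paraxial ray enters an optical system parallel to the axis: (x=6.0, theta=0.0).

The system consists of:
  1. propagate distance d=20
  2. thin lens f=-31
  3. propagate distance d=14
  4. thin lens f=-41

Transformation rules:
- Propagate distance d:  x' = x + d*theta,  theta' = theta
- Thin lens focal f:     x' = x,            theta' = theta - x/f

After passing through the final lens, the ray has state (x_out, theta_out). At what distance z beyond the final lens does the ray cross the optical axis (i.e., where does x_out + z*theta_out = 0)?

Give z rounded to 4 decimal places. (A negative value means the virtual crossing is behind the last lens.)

Answer: -21.4535

Derivation:
Initial: x=6.0000 theta=0.0000
After 1 (propagate distance d=20): x=6.0000 theta=0.0000
After 2 (thin lens f=-31): x=6.0000 theta=6/31 (≈0.1935)
After 3 (propagate distance d=14): x=270/31 (≈8.7097) theta=6/31 (≈0.1935)
After 4 (thin lens f=-41): x=270/31 (≈8.7097) theta=516/1271 (≈0.4060)
z_focus = -x_out/theta_out = -(270/31)/(516/1271) = -1845/86 ≈ -21.4535
Rounded to 4 decimal places: z = -21.4535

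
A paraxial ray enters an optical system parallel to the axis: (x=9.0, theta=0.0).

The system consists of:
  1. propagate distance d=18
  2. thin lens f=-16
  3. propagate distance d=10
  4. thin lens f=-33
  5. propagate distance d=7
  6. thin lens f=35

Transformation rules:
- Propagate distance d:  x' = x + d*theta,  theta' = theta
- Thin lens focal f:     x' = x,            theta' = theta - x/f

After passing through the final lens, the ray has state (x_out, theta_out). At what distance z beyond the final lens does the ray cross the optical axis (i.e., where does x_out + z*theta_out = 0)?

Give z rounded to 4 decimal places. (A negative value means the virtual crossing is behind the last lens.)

Answer: -56.0264

Derivation:
Initial: x=9.0000 theta=0.0000
After 1 (propagate distance d=18): x=9.0000 theta=0.0000
After 2 (thin lens f=-16): x=9.0000 theta=0.5625
After 3 (propagate distance d=10): x=14.6250 theta=0.5625
After 4 (thin lens f=-33): x=14.6250 theta=177/176 (≈1.0057)
After 5 (propagate distance d=7): x=3813/176 (≈21.6648) theta=177/176 (≈1.0057)
After 6 (thin lens f=35): x=3813/176 (≈21.6648) theta=1191/3080 (≈0.3867)
z_focus = -x_out/theta_out = -(3813/176)/(1191/3080) = -44485/794 ≈ -56.0264
Rounded to 4 decimal places: z = -56.0264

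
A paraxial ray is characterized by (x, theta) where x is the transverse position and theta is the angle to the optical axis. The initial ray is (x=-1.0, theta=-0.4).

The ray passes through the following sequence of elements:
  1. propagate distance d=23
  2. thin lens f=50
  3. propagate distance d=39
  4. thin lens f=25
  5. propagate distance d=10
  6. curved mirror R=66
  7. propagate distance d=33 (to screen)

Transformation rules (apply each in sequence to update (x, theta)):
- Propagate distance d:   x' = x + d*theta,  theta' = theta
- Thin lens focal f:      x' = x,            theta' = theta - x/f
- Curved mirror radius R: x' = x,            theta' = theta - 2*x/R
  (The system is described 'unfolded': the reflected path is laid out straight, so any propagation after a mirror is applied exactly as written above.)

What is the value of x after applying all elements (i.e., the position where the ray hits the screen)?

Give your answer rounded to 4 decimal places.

Answer: 17.0861

Derivation:
Initial: x=-1.0000 theta=-0.4000
After 1 (propagate distance d=23): x=-10.2000 theta=-0.4000
After 2 (thin lens f=50): x=-10.2000 theta=-0.1960
After 3 (propagate distance d=39): x=-17.8440 theta=-0.1960
After 4 (thin lens f=25): x=-17.8440 theta=1618/3125 (≈0.5178)
After 5 (propagate distance d=10): x=-12.6664 theta=1618/3125 (≈0.5178)
After 6 (curved mirror R=66): x=-12.6664 theta=185953/206250 (≈0.9016)
After 7 (propagate distance d=33 (to screen)): x=53394/3125 (≈17.0861) theta=185953/206250 (≈0.9016)
Rounded to 4 decimal places: x = 17.0861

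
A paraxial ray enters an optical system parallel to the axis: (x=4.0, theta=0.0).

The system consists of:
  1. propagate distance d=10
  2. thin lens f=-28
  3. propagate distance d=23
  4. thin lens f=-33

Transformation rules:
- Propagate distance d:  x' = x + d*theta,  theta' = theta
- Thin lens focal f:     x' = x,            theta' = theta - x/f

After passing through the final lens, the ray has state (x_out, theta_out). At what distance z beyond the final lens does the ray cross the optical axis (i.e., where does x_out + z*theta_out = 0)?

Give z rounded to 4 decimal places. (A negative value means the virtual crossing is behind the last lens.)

Answer: -20.0357

Derivation:
Initial: x=4.0000 theta=0.0000
After 1 (propagate distance d=10): x=4.0000 theta=0.0000
After 2 (thin lens f=-28): x=4.0000 theta=1/7 (≈0.1429)
After 3 (propagate distance d=23): x=51/7 (≈7.2857) theta=1/7 (≈0.1429)
After 4 (thin lens f=-33): x=51/7 (≈7.2857) theta=4/11 (≈0.3636)
z_focus = -x_out/theta_out = -(51/7)/(4/11) = -561/28 ≈ -20.0357
Rounded to 4 decimal places: z = -20.0357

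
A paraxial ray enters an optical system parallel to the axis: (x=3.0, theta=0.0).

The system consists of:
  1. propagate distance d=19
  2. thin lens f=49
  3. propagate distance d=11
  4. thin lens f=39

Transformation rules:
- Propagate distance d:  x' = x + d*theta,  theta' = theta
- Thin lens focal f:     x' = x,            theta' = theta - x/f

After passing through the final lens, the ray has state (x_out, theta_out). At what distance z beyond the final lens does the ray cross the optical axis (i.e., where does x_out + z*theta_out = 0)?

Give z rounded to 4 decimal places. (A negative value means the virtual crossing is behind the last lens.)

Initial: x=3.0000 theta=0.0000
After 1 (propagate distance d=19): x=3.0000 theta=0.0000
After 2 (thin lens f=49): x=3.0000 theta=-3/49 (≈-0.0612)
After 3 (propagate distance d=11): x=114/49 (≈2.3265) theta=-3/49 (≈-0.0612)
After 4 (thin lens f=39): x=114/49 (≈2.3265) theta=-11/91 (≈-0.1209)
z_focus = -x_out/theta_out = -(114/49)/(-11/91) = 1482/77 ≈ 19.2468
Rounded to 4 decimal places: z = 19.2468

Answer: 19.2468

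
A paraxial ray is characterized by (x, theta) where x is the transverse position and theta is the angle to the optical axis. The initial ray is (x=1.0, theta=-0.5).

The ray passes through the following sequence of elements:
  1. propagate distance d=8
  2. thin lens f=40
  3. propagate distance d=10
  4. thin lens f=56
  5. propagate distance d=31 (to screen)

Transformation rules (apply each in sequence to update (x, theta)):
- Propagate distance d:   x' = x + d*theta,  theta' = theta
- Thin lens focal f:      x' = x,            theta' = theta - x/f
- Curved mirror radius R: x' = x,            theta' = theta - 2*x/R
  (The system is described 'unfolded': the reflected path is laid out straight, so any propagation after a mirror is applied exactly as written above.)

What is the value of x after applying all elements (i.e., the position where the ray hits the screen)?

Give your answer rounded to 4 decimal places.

Answer: -16.4116

Derivation:
Initial: x=1.0000 theta=-0.5000
After 1 (propagate distance d=8): x=-3.0000 theta=-0.5000
After 2 (thin lens f=40): x=-3.0000 theta=-0.4250
After 3 (propagate distance d=10): x=-7.2500 theta=-0.4250
After 4 (thin lens f=56): x=-7.2500 theta=-331/1120 (≈-0.2955)
After 5 (propagate distance d=31 (to screen)): x=-18381/1120 (≈-16.4116) theta=-331/1120 (≈-0.2955)
Rounded to 4 decimal places: x = -16.4116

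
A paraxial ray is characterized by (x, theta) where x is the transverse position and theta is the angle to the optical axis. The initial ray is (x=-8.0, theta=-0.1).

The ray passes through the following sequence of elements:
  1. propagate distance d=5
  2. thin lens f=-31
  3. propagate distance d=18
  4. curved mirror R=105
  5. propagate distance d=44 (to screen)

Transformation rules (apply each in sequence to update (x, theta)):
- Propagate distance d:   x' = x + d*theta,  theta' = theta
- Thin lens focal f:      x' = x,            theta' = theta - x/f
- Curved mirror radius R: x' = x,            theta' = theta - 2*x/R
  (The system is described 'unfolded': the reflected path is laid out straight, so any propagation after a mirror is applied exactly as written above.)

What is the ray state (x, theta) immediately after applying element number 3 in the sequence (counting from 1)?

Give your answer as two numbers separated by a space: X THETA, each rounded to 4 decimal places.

Initial: x=-8.0000 theta=-0.1000
After 1 (propagate distance d=5): x=-8.5000 theta=-0.1000
After 2 (thin lens f=-31): x=-8.5000 theta=-58/155 (≈-0.3742)
After 3 (propagate distance d=18): x=-4723/310 (≈-15.2355) theta=-58/155 (≈-0.3742)
Rounded to 4 decimal places: x = -15.2355, theta = -0.3742

Answer: -15.2355 -0.3742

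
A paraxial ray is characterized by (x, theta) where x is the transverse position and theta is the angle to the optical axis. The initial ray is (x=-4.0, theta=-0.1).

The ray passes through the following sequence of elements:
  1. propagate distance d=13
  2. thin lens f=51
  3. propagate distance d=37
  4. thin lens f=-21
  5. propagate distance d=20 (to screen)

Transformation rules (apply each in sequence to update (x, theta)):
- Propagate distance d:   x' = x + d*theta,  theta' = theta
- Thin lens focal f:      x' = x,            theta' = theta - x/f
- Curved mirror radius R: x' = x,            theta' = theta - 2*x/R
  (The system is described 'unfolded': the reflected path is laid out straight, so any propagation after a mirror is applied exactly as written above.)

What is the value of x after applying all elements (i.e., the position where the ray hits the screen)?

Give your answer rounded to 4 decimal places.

Answer: -9.9859

Derivation:
Initial: x=-4.0000 theta=-0.1000
After 1 (propagate distance d=13): x=-5.3000 theta=-0.1000
After 2 (thin lens f=51): x=-5.3000 theta=1/255 (≈0.0039)
After 3 (propagate distance d=37): x=-2629/510 (≈-5.1549) theta=1/255 (≈0.0039)
After 4 (thin lens f=-21): x=-2629/510 (≈-5.1549) theta=-2587/10710 (≈-0.2415)
After 5 (propagate distance d=20 (to screen)): x=-106949/10710 (≈-9.9859) theta=-2587/10710 (≈-0.2415)
Rounded to 4 decimal places: x = -9.9859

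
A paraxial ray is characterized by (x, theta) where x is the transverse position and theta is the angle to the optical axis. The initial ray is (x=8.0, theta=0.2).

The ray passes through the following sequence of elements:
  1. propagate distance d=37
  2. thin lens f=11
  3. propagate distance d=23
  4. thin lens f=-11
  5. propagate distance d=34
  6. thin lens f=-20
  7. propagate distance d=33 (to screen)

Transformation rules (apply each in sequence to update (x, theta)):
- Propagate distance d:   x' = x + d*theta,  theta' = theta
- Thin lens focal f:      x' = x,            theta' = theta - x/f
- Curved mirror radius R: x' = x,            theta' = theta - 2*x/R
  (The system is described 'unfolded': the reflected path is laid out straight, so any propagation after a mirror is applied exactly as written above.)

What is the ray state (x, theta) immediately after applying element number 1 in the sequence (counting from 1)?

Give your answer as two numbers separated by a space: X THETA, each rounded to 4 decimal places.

Initial: x=8.0000 theta=0.2000
After 1 (propagate distance d=37): x=15.4000 theta=0.2000
Rounded to 4 decimal places: x = 15.4000, theta = 0.2000

Answer: 15.4000 0.2000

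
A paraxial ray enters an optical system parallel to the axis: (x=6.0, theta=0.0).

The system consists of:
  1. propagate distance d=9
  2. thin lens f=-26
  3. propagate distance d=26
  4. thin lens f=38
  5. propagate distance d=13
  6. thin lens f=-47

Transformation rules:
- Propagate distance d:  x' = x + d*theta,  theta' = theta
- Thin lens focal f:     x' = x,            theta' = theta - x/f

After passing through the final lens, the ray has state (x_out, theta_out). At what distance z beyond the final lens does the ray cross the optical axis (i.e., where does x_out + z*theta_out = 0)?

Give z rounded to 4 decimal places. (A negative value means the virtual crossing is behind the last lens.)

Answer: -74.2236

Derivation:
Initial: x=6.0000 theta=0.0000
After 1 (propagate distance d=9): x=6.0000 theta=0.0000
After 2 (thin lens f=-26): x=6.0000 theta=3/13 (≈0.2308)
After 3 (propagate distance d=26): x=12.0000 theta=3/13 (≈0.2308)
After 4 (thin lens f=38): x=12.0000 theta=-21/247 (≈-0.0850)
After 5 (propagate distance d=13): x=207/19 (≈10.8947) theta=-21/247 (≈-0.0850)
After 6 (thin lens f=-47): x=207/19 (≈10.8947) theta=1704/11609 (≈0.1468)
z_focus = -x_out/theta_out = -(207/19)/(1704/11609) = -42159/568 ≈ -74.2236
Rounded to 4 decimal places: z = -74.2236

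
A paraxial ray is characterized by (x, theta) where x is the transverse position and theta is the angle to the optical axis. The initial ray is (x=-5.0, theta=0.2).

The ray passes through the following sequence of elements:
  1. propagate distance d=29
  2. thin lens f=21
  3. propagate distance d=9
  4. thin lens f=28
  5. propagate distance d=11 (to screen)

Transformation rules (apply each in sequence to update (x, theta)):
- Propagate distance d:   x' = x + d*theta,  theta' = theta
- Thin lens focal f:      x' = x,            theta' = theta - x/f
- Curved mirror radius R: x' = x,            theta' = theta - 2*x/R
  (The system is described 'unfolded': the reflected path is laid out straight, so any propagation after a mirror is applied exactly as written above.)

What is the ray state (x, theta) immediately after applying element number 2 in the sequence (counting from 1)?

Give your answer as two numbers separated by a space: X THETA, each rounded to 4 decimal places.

Initial: x=-5.0000 theta=0.2000
After 1 (propagate distance d=29): x=0.8000 theta=0.2000
After 2 (thin lens f=21): x=0.8000 theta=17/105 (≈0.1619)
Rounded to 4 decimal places: x = 0.8000, theta = 0.1619

Answer: 0.8000 0.1619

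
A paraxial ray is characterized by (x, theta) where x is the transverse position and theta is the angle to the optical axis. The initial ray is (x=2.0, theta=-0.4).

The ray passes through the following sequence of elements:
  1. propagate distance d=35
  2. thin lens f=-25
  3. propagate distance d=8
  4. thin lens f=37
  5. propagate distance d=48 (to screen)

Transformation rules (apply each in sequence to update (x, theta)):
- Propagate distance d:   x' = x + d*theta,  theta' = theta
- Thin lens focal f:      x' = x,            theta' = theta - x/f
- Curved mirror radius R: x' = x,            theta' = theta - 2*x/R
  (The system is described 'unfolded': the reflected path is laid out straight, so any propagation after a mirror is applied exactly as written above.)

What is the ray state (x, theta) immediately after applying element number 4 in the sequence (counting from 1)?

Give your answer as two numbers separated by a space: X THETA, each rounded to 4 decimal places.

Initial: x=2.0000 theta=-0.4000
After 1 (propagate distance d=35): x=-12.0000 theta=-0.4000
After 2 (thin lens f=-25): x=-12.0000 theta=-0.8800
After 3 (propagate distance d=8): x=-19.0400 theta=-0.8800
After 4 (thin lens f=37): x=-19.0400 theta=-338/925 (≈-0.3654)
Rounded to 4 decimal places: x = -19.0400, theta = -0.3654

Answer: -19.0400 -0.3654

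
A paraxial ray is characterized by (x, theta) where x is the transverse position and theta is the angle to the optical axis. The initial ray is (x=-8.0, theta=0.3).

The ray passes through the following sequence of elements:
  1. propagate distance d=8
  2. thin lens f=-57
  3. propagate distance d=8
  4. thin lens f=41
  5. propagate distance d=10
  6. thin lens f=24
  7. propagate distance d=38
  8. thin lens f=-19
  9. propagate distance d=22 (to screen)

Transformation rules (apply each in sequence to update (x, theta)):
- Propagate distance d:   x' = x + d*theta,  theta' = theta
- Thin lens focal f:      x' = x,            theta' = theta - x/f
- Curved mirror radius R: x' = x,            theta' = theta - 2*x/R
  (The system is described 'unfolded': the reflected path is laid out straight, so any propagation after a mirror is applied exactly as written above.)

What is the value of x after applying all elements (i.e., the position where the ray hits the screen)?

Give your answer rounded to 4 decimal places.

Initial: x=-8.0000 theta=0.3000
After 1 (propagate distance d=8): x=-5.6000 theta=0.3000
After 2 (thin lens f=-57): x=-5.6000 theta=23/114 (≈0.2018)
After 3 (propagate distance d=8): x=-1136/285 (≈-3.9860) theta=23/114 (≈0.2018)
After 4 (thin lens f=41): x=-1136/285 (≈-3.9860) theta=2329/7790 (≈0.2990)
After 5 (propagate distance d=10): x=-11641/11685 (≈-0.9962) theta=2329/7790 (≈0.2990)
After 6 (thin lens f=24): x=-11641/11685 (≈-0.9962) theta=19097/56088 (≈0.3405)
After 7 (propagate distance d=38): x=1674523/140220 (≈11.9421) theta=19097/56088 (≈0.3405)
After 8 (thin lens f=-19): x=1674523/140220 (≈11.9421) theta=1721087/1776120 (≈0.9690)
After 9 (propagate distance d=22 (to screen)): x=22152952/666045 (≈33.2604) theta=1721087/1776120 (≈0.9690)
Rounded to 4 decimal places: x = 33.2604

Answer: 33.2604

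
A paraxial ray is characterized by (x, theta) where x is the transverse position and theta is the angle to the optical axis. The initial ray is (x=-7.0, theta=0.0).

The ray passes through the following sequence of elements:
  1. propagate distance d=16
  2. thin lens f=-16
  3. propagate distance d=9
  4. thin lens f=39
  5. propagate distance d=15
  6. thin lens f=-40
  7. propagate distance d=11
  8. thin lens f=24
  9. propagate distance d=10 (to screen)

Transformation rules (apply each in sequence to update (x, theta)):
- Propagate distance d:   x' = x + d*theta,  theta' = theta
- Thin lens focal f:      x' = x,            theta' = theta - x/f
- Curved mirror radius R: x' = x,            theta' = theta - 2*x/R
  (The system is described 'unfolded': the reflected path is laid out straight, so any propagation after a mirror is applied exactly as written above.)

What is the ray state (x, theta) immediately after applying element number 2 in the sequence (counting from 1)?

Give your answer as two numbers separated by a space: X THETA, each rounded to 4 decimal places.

Answer: -7.0000 -0.4375

Derivation:
Initial: x=-7.0000 theta=0.0000
After 1 (propagate distance d=16): x=-7.0000 theta=0.0000
After 2 (thin lens f=-16): x=-7.0000 theta=-0.4375
Rounded to 4 decimal places: x = -7.0000, theta = -0.4375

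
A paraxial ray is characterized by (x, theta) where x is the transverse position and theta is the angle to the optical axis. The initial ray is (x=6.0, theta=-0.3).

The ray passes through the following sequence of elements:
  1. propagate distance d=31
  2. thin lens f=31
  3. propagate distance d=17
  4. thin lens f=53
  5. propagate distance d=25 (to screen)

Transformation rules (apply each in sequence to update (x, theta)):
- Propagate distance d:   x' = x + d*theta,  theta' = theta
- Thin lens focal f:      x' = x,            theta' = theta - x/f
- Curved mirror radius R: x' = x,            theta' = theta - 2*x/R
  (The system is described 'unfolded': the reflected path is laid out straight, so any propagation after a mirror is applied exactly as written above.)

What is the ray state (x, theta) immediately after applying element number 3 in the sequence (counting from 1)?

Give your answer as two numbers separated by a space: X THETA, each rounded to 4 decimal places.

Answer: -6.5903 -0.1935

Derivation:
Initial: x=6.0000 theta=-0.3000
After 1 (propagate distance d=31): x=-3.3000 theta=-0.3000
After 2 (thin lens f=31): x=-3.3000 theta=-6/31 (≈-0.1935)
After 3 (propagate distance d=17): x=-2043/310 (≈-6.5903) theta=-6/31 (≈-0.1935)
Rounded to 4 decimal places: x = -6.5903, theta = -0.1935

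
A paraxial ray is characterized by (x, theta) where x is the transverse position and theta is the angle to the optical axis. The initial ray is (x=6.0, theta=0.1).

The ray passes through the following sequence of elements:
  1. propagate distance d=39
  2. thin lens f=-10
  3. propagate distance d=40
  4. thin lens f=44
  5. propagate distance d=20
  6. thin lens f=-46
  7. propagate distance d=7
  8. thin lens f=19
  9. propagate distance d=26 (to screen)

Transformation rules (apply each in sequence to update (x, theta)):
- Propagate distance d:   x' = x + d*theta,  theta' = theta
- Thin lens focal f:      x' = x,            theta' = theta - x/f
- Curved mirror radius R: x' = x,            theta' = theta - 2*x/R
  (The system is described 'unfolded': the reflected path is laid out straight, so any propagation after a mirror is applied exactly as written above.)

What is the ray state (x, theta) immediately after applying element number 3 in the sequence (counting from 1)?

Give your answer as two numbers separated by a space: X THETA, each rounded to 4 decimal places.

Answer: 53.5000 1.0900

Derivation:
Initial: x=6.0000 theta=0.1000
After 1 (propagate distance d=39): x=9.9000 theta=0.1000
After 2 (thin lens f=-10): x=9.9000 theta=1.0900
After 3 (propagate distance d=40): x=53.5000 theta=1.0900
Rounded to 4 decimal places: x = 53.5000, theta = 1.0900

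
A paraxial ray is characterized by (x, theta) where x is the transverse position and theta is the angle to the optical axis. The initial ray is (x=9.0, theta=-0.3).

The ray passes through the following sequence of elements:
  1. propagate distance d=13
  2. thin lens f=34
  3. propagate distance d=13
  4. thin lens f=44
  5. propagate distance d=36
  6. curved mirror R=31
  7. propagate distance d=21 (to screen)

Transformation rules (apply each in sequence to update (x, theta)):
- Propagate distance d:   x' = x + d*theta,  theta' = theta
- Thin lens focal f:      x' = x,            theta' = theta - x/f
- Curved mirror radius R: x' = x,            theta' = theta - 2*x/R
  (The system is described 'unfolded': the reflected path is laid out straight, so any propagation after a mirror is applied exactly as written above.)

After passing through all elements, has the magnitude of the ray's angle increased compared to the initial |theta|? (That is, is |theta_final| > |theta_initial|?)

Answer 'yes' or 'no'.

Answer: yes

Derivation:
Initial: x=9.0000 theta=-0.3000
After 1 (propagate distance d=13): x=5.1000 theta=-0.3000
After 2 (thin lens f=34): x=5.1000 theta=-0.4500
After 3 (propagate distance d=13): x=-0.7500 theta=-0.4500
After 4 (thin lens f=44): x=-0.7500 theta=-381/880 (≈-0.4330)
After 5 (propagate distance d=36): x=-1797/110 (≈-16.3364) theta=-381/880 (≈-0.4330)
After 6 (curved mirror R=31): x=-1797/110 (≈-16.3364) theta=16941/27280 (≈0.6210)
After 7 (propagate distance d=21 (to screen)): x=-17979/5456 (≈-3.2953) theta=16941/27280 (≈0.6210)
|theta_initial|=0.3000 |theta_final|=16941/27280 (≈0.6210) -> increased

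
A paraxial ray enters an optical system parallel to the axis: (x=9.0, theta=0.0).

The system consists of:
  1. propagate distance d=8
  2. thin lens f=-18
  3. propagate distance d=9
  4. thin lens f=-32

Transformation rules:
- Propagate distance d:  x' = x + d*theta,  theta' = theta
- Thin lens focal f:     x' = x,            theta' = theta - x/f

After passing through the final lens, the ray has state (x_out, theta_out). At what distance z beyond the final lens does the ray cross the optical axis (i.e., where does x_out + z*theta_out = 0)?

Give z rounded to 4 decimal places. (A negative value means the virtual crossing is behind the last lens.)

Initial: x=9.0000 theta=0.0000
After 1 (propagate distance d=8): x=9.0000 theta=0.0000
After 2 (thin lens f=-18): x=9.0000 theta=0.5000
After 3 (propagate distance d=9): x=13.5000 theta=0.5000
After 4 (thin lens f=-32): x=13.5000 theta=59/64 (≈0.9219)
z_focus = -x_out/theta_out = -(13.5000)/(59/64) = -864/59 ≈ -14.6441
Rounded to 4 decimal places: z = -14.6441

Answer: -14.6441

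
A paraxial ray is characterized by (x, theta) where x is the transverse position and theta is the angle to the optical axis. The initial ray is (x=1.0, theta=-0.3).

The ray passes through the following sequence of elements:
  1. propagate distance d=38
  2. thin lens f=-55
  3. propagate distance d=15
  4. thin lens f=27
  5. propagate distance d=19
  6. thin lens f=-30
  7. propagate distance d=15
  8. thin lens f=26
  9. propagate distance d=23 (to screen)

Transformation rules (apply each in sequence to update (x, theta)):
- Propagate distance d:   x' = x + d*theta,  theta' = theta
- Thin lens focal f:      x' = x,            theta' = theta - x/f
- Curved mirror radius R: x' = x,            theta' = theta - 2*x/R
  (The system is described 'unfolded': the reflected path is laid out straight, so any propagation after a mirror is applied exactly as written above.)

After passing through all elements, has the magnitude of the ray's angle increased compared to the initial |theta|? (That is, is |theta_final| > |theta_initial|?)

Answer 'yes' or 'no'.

Answer: yes

Derivation:
Initial: x=1.0000 theta=-0.3000
After 1 (propagate distance d=38): x=-10.4000 theta=-0.3000
After 2 (thin lens f=-55): x=-10.4000 theta=-269/550 (≈-0.4891)
After 3 (propagate distance d=15): x=-1951/110 (≈-17.7364) theta=-269/550 (≈-0.4891)
After 4 (thin lens f=27): x=-1951/110 (≈-17.7364) theta=1246/7425 (≈0.1678)
After 5 (propagate distance d=19): x=-216037/14850 (≈-14.5479) theta=1246/7425 (≈0.1678)
After 6 (thin lens f=-30): x=-216037/14850 (≈-14.5479) theta=-141277/445500 (≈-0.3171)
After 7 (propagate distance d=15): x=-191117/9900 (≈-19.3047) theta=-141277/445500 (≈-0.3171)
After 8 (thin lens f=26): x=-191117/9900 (≈-19.3047) theta=4927063/11583000 (≈0.4254)
After 9 (propagate distance d=23 (to screen)): x=-110284441/11583000 (≈-9.5212) theta=4927063/11583000 (≈0.4254)
|theta_initial|=0.3000 |theta_final|=4927063/11583000 (≈0.4254) -> increased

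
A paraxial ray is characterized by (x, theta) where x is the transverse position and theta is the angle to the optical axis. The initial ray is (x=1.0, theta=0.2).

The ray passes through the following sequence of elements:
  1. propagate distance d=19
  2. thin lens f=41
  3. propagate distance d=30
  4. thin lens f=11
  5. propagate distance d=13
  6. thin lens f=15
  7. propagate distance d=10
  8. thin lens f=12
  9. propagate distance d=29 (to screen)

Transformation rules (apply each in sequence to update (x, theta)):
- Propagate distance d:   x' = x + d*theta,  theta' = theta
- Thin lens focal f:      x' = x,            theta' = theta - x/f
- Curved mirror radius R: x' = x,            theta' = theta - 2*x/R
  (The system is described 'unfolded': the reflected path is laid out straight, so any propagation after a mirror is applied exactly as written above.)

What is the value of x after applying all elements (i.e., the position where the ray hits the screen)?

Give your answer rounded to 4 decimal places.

Initial: x=1.0000 theta=0.2000
After 1 (propagate distance d=19): x=4.8000 theta=0.2000
After 2 (thin lens f=41): x=4.8000 theta=17/205 (≈0.0829)
After 3 (propagate distance d=30): x=1494/205 (≈7.2878) theta=17/205 (≈0.0829)
After 4 (thin lens f=11): x=1494/205 (≈7.2878) theta=-1307/2255 (≈-0.5796)
After 5 (propagate distance d=13): x=-557/2255 (≈-0.2470) theta=-1307/2255 (≈-0.5796)
After 6 (thin lens f=15): x=-557/2255 (≈-0.2470) theta=-19048/33825 (≈-0.5631)
After 7 (propagate distance d=10): x=-39767/6765 (≈-5.8783) theta=-19048/33825 (≈-0.5631)
After 8 (thin lens f=12): x=-39767/6765 (≈-5.8783) theta=-29741/405900 (≈-0.0733)
After 9 (propagate distance d=29 (to screen)): x=-295319/36900 (≈-8.0032) theta=-29741/405900 (≈-0.0733)
Rounded to 4 decimal places: x = -8.0032

Answer: -8.0032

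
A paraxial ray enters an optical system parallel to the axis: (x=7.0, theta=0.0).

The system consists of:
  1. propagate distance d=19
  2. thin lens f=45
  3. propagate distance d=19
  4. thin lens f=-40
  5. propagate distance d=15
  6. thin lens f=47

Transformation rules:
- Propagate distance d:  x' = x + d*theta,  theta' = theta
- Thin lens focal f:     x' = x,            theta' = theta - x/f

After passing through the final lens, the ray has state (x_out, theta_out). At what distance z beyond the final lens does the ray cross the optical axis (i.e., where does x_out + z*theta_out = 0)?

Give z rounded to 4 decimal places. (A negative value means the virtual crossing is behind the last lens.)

Answer: 26.2164

Derivation:
Initial: x=7.0000 theta=0.0000
After 1 (propagate distance d=19): x=7.0000 theta=0.0000
After 2 (thin lens f=45): x=7.0000 theta=-7/45 (≈-0.1556)
After 3 (propagate distance d=19): x=182/45 (≈4.0444) theta=-7/45 (≈-0.1556)
After 4 (thin lens f=-40): x=182/45 (≈4.0444) theta=-49/900 (≈-0.0544)
After 5 (propagate distance d=15): x=581/180 (≈3.2278) theta=-49/900 (≈-0.0544)
After 6 (thin lens f=47): x=581/180 (≈3.2278) theta=-434/3525 (≈-0.1231)
z_focus = -x_out/theta_out = -(581/180)/(-434/3525) = 19505/744 ≈ 26.2164
Rounded to 4 decimal places: z = 26.2164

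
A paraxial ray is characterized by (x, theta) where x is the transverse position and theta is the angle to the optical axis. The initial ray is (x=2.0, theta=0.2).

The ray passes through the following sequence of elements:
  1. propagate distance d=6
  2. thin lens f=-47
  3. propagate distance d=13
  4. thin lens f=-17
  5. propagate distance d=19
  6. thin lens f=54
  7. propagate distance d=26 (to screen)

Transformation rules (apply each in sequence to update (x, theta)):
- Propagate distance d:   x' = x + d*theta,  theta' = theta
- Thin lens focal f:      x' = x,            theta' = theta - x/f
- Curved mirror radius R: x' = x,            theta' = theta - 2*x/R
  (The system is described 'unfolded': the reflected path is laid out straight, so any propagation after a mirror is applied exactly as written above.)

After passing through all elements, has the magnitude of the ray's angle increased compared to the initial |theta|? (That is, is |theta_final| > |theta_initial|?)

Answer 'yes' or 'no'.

Answer: yes

Derivation:
Initial: x=2.0000 theta=0.2000
After 1 (propagate distance d=6): x=3.2000 theta=0.2000
After 2 (thin lens f=-47): x=3.2000 theta=63/235 (≈0.2681)
After 3 (propagate distance d=13): x=1571/235 (≈6.6851) theta=63/235 (≈0.2681)
After 4 (thin lens f=-17): x=1571/235 (≈6.6851) theta=2642/3995 (≈0.6613)
After 5 (propagate distance d=19): x=15381/799 (≈19.2503) theta=2642/3995 (≈0.6613)
After 6 (thin lens f=54): x=15381/799 (≈19.2503) theta=7307/23970 (≈0.3048)
After 7 (propagate distance d=26 (to screen)): x=325706/11985 (≈27.1761) theta=7307/23970 (≈0.3048)
|theta_initial|=0.2000 |theta_final|=7307/23970 (≈0.3048) -> increased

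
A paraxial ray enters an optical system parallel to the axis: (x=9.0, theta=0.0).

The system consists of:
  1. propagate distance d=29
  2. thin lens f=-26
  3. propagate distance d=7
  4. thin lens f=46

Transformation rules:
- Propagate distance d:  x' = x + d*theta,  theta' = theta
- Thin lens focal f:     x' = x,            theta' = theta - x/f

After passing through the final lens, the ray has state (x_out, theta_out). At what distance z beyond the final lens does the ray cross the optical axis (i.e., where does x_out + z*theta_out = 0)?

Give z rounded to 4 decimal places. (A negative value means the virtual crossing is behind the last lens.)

Answer: -116.7692

Derivation:
Initial: x=9.0000 theta=0.0000
After 1 (propagate distance d=29): x=9.0000 theta=0.0000
After 2 (thin lens f=-26): x=9.0000 theta=9/26 (≈0.3462)
After 3 (propagate distance d=7): x=297/26 (≈11.4231) theta=9/26 (≈0.3462)
After 4 (thin lens f=46): x=297/26 (≈11.4231) theta=9/92 (≈0.0978)
z_focus = -x_out/theta_out = -(297/26)/(9/92) = -1518/13 ≈ -116.7692
Rounded to 4 decimal places: z = -116.7692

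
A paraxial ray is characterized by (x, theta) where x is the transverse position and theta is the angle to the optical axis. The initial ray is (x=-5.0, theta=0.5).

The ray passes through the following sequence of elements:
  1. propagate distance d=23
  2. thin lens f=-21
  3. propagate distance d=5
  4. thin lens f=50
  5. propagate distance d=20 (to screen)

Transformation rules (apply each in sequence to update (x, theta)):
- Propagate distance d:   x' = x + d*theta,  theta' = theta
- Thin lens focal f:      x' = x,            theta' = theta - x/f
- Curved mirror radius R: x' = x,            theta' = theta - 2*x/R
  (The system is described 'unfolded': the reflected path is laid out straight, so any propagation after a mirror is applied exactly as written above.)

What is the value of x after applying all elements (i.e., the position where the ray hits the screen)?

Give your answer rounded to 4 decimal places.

Answer: 22.5190

Derivation:
Initial: x=-5.0000 theta=0.5000
After 1 (propagate distance d=23): x=6.5000 theta=0.5000
After 2 (thin lens f=-21): x=6.5000 theta=17/21 (≈0.8095)
After 3 (propagate distance d=5): x=443/42 (≈10.5476) theta=17/21 (≈0.8095)
After 4 (thin lens f=50): x=443/42 (≈10.5476) theta=419/700 (≈0.5986)
After 5 (propagate distance d=20 (to screen)): x=4729/210 (≈22.5190) theta=419/700 (≈0.5986)
Rounded to 4 decimal places: x = 22.5190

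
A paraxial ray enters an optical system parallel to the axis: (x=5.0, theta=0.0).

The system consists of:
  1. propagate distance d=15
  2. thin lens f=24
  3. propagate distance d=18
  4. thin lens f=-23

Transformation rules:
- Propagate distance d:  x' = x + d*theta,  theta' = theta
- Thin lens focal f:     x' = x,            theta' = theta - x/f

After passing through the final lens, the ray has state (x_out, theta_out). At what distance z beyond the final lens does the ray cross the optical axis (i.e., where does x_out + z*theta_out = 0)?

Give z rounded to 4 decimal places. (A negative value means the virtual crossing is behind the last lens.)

Answer: 8.1176

Derivation:
Initial: x=5.0000 theta=0.0000
After 1 (propagate distance d=15): x=5.0000 theta=0.0000
After 2 (thin lens f=24): x=5.0000 theta=-5/24 (≈-0.2083)
After 3 (propagate distance d=18): x=1.2500 theta=-5/24 (≈-0.2083)
After 4 (thin lens f=-23): x=1.2500 theta=-85/552 (≈-0.1540)
z_focus = -x_out/theta_out = -(1.2500)/(-85/552) = 138/17 ≈ 8.1176
Rounded to 4 decimal places: z = 8.1176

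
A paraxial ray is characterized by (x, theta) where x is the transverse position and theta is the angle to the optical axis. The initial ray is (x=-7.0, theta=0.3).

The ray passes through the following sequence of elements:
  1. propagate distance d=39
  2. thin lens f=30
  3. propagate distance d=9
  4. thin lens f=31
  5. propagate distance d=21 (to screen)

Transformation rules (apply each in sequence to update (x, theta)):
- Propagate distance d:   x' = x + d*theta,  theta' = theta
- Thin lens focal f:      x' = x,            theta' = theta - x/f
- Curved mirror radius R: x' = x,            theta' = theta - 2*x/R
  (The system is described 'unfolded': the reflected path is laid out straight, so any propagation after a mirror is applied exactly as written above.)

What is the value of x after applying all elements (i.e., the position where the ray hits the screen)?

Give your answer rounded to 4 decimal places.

Answer: 4.9423

Derivation:
Initial: x=-7.0000 theta=0.3000
After 1 (propagate distance d=39): x=4.7000 theta=0.3000
After 2 (thin lens f=30): x=4.7000 theta=43/300 (≈0.1433)
After 3 (propagate distance d=9): x=5.9900 theta=43/300 (≈0.1433)
After 4 (thin lens f=31): x=5.9900 theta=-116/2325 (≈-0.0499)
After 5 (propagate distance d=21 (to screen)): x=15321/3100 (≈4.9423) theta=-116/2325 (≈-0.0499)
Rounded to 4 decimal places: x = 4.9423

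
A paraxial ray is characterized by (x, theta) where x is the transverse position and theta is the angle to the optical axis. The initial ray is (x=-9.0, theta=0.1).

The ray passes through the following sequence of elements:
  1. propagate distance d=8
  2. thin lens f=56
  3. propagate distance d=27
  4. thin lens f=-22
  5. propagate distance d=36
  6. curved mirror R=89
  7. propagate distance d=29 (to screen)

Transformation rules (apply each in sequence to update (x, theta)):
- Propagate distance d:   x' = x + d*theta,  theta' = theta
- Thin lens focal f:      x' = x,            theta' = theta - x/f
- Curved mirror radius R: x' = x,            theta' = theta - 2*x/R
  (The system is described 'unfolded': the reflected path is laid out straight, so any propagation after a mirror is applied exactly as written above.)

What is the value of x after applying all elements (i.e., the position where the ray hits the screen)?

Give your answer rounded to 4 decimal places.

Initial: x=-9.0000 theta=0.1000
After 1 (propagate distance d=8): x=-8.2000 theta=0.1000
After 2 (thin lens f=56): x=-8.2000 theta=69/280 (≈0.2464)
After 3 (propagate distance d=27): x=-433/280 (≈-1.5464) theta=69/280 (≈0.2464)
After 4 (thin lens f=-22): x=-433/280 (≈-1.5464) theta=31/176 (≈0.1761)
After 5 (propagate distance d=36): x=14767/3080 (≈4.7945) theta=31/176 (≈0.1761)
After 6 (curved mirror R=89): x=14767/3080 (≈4.7945) theta=37497/548240 (≈0.0684)
After 7 (propagate distance d=29 (to screen)): x=3715939/548240 (≈6.7779) theta=37497/548240 (≈0.0684)
Rounded to 4 decimal places: x = 6.7779

Answer: 6.7779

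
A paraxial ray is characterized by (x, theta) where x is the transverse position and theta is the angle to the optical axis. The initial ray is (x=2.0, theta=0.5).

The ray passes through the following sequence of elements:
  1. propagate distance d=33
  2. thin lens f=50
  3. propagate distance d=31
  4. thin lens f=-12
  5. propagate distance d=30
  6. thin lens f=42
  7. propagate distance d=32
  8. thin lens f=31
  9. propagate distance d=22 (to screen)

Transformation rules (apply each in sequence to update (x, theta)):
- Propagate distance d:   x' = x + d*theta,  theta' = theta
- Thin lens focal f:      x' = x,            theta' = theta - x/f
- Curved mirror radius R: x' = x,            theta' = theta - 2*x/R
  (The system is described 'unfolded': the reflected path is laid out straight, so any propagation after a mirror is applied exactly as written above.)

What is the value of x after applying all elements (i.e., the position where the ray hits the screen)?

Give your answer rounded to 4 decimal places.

Initial: x=2.0000 theta=0.5000
After 1 (propagate distance d=33): x=18.5000 theta=0.5000
After 2 (thin lens f=50): x=18.5000 theta=0.1300
After 3 (propagate distance d=31): x=22.5300 theta=0.1300
After 4 (thin lens f=-12): x=22.5300 theta=2.0075
After 5 (propagate distance d=30): x=82.7550 theta=2.0075
After 6 (thin lens f=42): x=82.7550 theta=13/350 (≈0.0371)
After 7 (propagate distance d=32): x=117521/1400 (≈83.9436) theta=13/350 (≈0.0371)
After 8 (thin lens f=31): x=117521/1400 (≈83.9436) theta=-3739/1400 (≈-2.6707)
After 9 (propagate distance d=22 (to screen)): x=35263/1400 (≈25.1879) theta=-3739/1400 (≈-2.6707)
Rounded to 4 decimal places: x = 25.1879

Answer: 25.1879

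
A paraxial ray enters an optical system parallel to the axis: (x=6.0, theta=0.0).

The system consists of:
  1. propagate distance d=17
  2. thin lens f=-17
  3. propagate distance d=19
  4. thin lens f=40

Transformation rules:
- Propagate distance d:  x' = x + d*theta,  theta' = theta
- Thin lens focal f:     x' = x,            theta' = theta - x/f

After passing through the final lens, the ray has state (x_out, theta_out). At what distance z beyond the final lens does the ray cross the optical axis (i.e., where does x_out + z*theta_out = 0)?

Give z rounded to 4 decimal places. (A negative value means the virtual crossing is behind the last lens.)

Initial: x=6.0000 theta=0.0000
After 1 (propagate distance d=17): x=6.0000 theta=0.0000
After 2 (thin lens f=-17): x=6.0000 theta=6/17 (≈0.3529)
After 3 (propagate distance d=19): x=216/17 (≈12.7059) theta=6/17 (≈0.3529)
After 4 (thin lens f=40): x=216/17 (≈12.7059) theta=3/85 (≈0.0353)
z_focus = -x_out/theta_out = -(216/17)/(3/85) = -360.0000
Rounded to 4 decimal places: z = -360.0000

Answer: -360.0000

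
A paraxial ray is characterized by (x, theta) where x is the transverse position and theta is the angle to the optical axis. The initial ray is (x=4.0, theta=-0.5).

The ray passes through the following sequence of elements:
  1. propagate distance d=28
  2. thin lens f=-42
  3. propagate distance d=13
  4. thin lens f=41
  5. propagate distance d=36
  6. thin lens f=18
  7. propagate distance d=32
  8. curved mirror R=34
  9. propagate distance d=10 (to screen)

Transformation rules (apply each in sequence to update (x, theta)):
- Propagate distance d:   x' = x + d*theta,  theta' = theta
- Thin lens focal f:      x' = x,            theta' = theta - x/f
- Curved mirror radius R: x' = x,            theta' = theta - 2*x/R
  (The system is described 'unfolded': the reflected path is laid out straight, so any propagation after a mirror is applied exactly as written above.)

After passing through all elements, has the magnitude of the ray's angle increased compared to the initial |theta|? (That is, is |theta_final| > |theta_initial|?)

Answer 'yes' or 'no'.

Initial: x=4.0000 theta=-0.5000
After 1 (propagate distance d=28): x=-10.0000 theta=-0.5000
After 2 (thin lens f=-42): x=-10.0000 theta=-31/42 (≈-0.7381)
After 3 (propagate distance d=13): x=-823/42 (≈-19.5952) theta=-31/42 (≈-0.7381)
After 4 (thin lens f=41): x=-823/42 (≈-19.5952) theta=-32/123 (≈-0.2602)
After 5 (propagate distance d=36): x=-49871/1722 (≈-28.9611) theta=-32/123 (≈-0.2602)
After 6 (thin lens f=18): x=-49871/1722 (≈-28.9611) theta=41807/30996 (≈1.3488)
After 7 (propagate distance d=32): x=31439/2214 (≈14.2001) theta=41807/30996 (≈1.3488)
After 8 (curved mirror R=34): x=31439/2214 (≈14.2001) theta=90191/175644 (≈0.5135)
After 9 (propagate distance d=10 (to screen)): x=2547053/131733 (≈19.3350) theta=90191/175644 (≈0.5135)
|theta_initial|=0.5000 |theta_final|=90191/175644 (≈0.5135) -> increased

Answer: yes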